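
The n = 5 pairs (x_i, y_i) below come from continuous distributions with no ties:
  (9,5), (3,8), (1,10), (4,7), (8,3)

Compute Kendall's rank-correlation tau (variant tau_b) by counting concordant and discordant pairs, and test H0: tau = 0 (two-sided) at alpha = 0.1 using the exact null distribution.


Step 1: Enumerate the 10 unordered pairs (i,j) with i<j and classify each by sign(x_j-x_i) * sign(y_j-y_i).
  (1,2):dx=-6,dy=+3->D; (1,3):dx=-8,dy=+5->D; (1,4):dx=-5,dy=+2->D; (1,5):dx=-1,dy=-2->C
  (2,3):dx=-2,dy=+2->D; (2,4):dx=+1,dy=-1->D; (2,5):dx=+5,dy=-5->D; (3,4):dx=+3,dy=-3->D
  (3,5):dx=+7,dy=-7->D; (4,5):dx=+4,dy=-4->D
Step 2: C = 1, D = 9, total pairs = 10.
Step 3: tau = (C - D)/(n(n-1)/2) = (1 - 9)/10 = -0.800000.
Step 4: Exact two-sided p-value (enumerate n! = 120 permutations of y under H0): p = 0.083333.
Step 5: alpha = 0.1. reject H0.

tau_b = -0.8000 (C=1, D=9), p = 0.083333, reject H0.


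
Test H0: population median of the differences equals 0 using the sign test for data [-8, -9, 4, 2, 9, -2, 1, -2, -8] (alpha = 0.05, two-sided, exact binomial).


Step 1: Discard zero differences. Original n = 9; n_eff = number of nonzero differences = 9.
Nonzero differences (with sign): -8, -9, +4, +2, +9, -2, +1, -2, -8
Step 2: Count signs: positive = 4, negative = 5.
Step 3: Under H0: P(positive) = 0.5, so the number of positives S ~ Bin(9, 0.5).
Step 4: Two-sided exact p-value = sum of Bin(9,0.5) probabilities at or below the observed probability = 1.000000.
Step 5: alpha = 0.05. fail to reject H0.

n_eff = 9, pos = 4, neg = 5, p = 1.000000, fail to reject H0.


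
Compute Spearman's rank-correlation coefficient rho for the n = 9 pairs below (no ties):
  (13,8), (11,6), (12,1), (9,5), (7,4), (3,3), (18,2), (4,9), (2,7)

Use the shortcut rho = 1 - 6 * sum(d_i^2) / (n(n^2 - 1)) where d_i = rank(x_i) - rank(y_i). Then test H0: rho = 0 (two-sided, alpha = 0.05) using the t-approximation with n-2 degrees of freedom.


Step 1: Rank x and y separately (midranks; no ties here).
rank(x): 13->8, 11->6, 12->7, 9->5, 7->4, 3->2, 18->9, 4->3, 2->1
rank(y): 8->8, 6->6, 1->1, 5->5, 4->4, 3->3, 2->2, 9->9, 7->7
Step 2: d_i = R_x(i) - R_y(i); compute d_i^2.
  (8-8)^2=0, (6-6)^2=0, (7-1)^2=36, (5-5)^2=0, (4-4)^2=0, (2-3)^2=1, (9-2)^2=49, (3-9)^2=36, (1-7)^2=36
sum(d^2) = 158.
Step 3: rho = 1 - 6*158 / (9*(9^2 - 1)) = 1 - 948/720 = -0.316667.
Step 4: Under H0, t = rho * sqrt((n-2)/(1-rho^2)) = -0.8833 ~ t(7).
Step 5: Two-sided p-value from the t-distribution with 7 df = 0.406397.
Step 6: alpha = 0.05. fail to reject H0.

rho = -0.3167, p = 0.406397, fail to reject H0 at alpha = 0.05.


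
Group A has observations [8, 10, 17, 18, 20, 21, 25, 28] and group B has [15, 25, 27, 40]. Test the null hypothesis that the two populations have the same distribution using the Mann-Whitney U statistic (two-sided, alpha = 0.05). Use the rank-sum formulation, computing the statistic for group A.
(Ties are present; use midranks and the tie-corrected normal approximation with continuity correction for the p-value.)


Step 1: Combine and sort all 12 observations; assign midranks.
sorted (value, group): (8,X), (10,X), (15,Y), (17,X), (18,X), (20,X), (21,X), (25,X), (25,Y), (27,Y), (28,X), (40,Y)
ranks: 8->1, 10->2, 15->3, 17->4, 18->5, 20->6, 21->7, 25->8.5, 25->8.5, 27->10, 28->11, 40->12
Step 2: Rank sum for X: R1 = 1 + 2 + 4 + 5 + 6 + 7 + 8.5 + 11 = 44.5.
Step 3: U_X = R1 - n1(n1+1)/2 = 44.5 - 8*9/2 = 44.5 - 36 = 8.5.
       U_Y = n1*n2 - U_X = 32 - 8.5 = 23.5.
Step 4: Ties are present, so use the tie-corrected normal approximation (with continuity correction) for the p-value.
Step 5: p-value = 0.233663; compare to alpha = 0.05. fail to reject H0.

U_X = 8.5, p = 0.233663, fail to reject H0 at alpha = 0.05.


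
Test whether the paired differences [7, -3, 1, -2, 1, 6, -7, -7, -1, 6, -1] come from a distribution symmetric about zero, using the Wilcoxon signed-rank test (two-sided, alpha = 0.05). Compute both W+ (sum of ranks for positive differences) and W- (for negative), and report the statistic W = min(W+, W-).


Step 1: Drop any zero differences (none here) and take |d_i|.
|d| = [7, 3, 1, 2, 1, 6, 7, 7, 1, 6, 1]
Step 2: Midrank |d_i| (ties get averaged ranks).
ranks: |7|->10, |3|->6, |1|->2.5, |2|->5, |1|->2.5, |6|->7.5, |7|->10, |7|->10, |1|->2.5, |6|->7.5, |1|->2.5
Step 3: Attach original signs; sum ranks with positive sign and with negative sign.
W+ = 10 + 2.5 + 2.5 + 7.5 + 7.5 = 30
W- = 6 + 5 + 10 + 10 + 2.5 + 2.5 = 36
(Check: W+ + W- = 66 should equal n(n+1)/2 = 66.)
Step 4: Test statistic W = min(W+, W-) = 30.
Step 5: Ties in |d|, so use the tie-corrected normal approximation.
        E[W] = n(n+1)/4 = 11*12/4 = 33.
        Tie groups: |d|=1 (t=4), |d|=6 (t=2), |d|=7 (t=3); sum(t^3 - t) = 90.
        Var[W] = n(n+1)(2n+1)/24 - sum(t^3-t)/48 = 3036/24 - 90/48 = 124.625.
        z = (W - E[W]) / sqrt(Var[W]) = (30 - 33) / 11.1636 = -0.2687.
        Two-sided p = 2*Phi(z) = 0.788136.
Step 6: alpha = 0.05. fail to reject H0.

W+ = 30, W- = 36, W = min = 30, p = 0.788136, fail to reject H0.


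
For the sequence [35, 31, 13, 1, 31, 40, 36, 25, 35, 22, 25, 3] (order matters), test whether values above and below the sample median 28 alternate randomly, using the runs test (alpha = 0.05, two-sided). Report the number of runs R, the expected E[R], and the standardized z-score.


Step 1: Compute median = 28; label A = above, B = below.
Labels in order: AABBAAABABBB  (n_A = 6, n_B = 6)
Step 2: Count runs R = 6.
Step 3: Under H0 (random ordering), E[R] = 2*n_A*n_B/(n_A+n_B) + 1 = 2*6*6/12 + 1 = 7.0000.
        Var[R] = 2*n_A*n_B*(2*n_A*n_B - n_A - n_B) / ((n_A+n_B)^2 * (n_A+n_B-1)) = 4320/1584 = 2.7273.
        SD[R] = 1.6514.
Step 4: Continuity-corrected z = (R + 0.5 - E[R]) / SD[R] = (6 + 0.5 - 7.0000) / 1.6514 = -0.3028.
Step 5: Two-sided p-value via normal approximation = 2*(1 - Phi(|z|)) = 0.762069.
Step 6: alpha = 0.05. fail to reject H0.

R = 6, z = -0.3028, p = 0.762069, fail to reject H0.


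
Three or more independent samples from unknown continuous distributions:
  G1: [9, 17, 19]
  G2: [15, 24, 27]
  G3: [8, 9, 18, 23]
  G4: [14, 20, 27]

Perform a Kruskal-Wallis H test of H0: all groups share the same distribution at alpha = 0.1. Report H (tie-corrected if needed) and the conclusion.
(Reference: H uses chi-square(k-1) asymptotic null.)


Step 1: Combine all N = 13 observations and assign midranks.
sorted (value, group, rank): (8,G3,1), (9,G1,2.5), (9,G3,2.5), (14,G4,4), (15,G2,5), (17,G1,6), (18,G3,7), (19,G1,8), (20,G4,9), (23,G3,10), (24,G2,11), (27,G2,12.5), (27,G4,12.5)
Step 2: Sum ranks within each group.
R_1 = 16.5 (n_1 = 3)
R_2 = 28.5 (n_2 = 3)
R_3 = 20.5 (n_3 = 4)
R_4 = 25.5 (n_4 = 3)
Step 3: H = 12/(N(N+1)) * sum(R_i^2/n_i) - 3(N+1)
     = 12/(13*14) * (16.5^2/3 + 28.5^2/3 + 20.5^2/4 + 25.5^2/3) - 3*14
     = 0.065934 * 683.312 - 42
     = 3.053571.
Step 4: Ties present; correction factor C = 1 - 12/(13^3 - 13) = 0.994505. Corrected H = 3.053571 / 0.994505 = 3.070442.
Step 5: Under H0, H ~ chi^2(3); p-value = 0.380891.
Step 6: alpha = 0.1. fail to reject H0.

H = 3.0704, df = 3, p = 0.380891, fail to reject H0.


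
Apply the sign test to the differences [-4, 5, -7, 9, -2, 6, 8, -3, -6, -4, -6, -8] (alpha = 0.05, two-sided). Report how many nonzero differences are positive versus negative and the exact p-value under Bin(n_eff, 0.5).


Step 1: Discard zero differences. Original n = 12; n_eff = number of nonzero differences = 12.
Nonzero differences (with sign): -4, +5, -7, +9, -2, +6, +8, -3, -6, -4, -6, -8
Step 2: Count signs: positive = 4, negative = 8.
Step 3: Under H0: P(positive) = 0.5, so the number of positives S ~ Bin(12, 0.5).
Step 4: Two-sided exact p-value = sum of Bin(12,0.5) probabilities at or below the observed probability = 0.387695.
Step 5: alpha = 0.05. fail to reject H0.

n_eff = 12, pos = 4, neg = 8, p = 0.387695, fail to reject H0.


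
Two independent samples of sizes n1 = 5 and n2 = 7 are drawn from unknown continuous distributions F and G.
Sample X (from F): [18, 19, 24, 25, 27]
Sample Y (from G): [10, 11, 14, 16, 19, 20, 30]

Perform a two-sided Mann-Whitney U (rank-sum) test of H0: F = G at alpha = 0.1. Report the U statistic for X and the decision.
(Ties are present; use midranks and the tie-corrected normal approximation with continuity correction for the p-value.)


Step 1: Combine and sort all 12 observations; assign midranks.
sorted (value, group): (10,Y), (11,Y), (14,Y), (16,Y), (18,X), (19,X), (19,Y), (20,Y), (24,X), (25,X), (27,X), (30,Y)
ranks: 10->1, 11->2, 14->3, 16->4, 18->5, 19->6.5, 19->6.5, 20->8, 24->9, 25->10, 27->11, 30->12
Step 2: Rank sum for X: R1 = 5 + 6.5 + 9 + 10 + 11 = 41.5.
Step 3: U_X = R1 - n1(n1+1)/2 = 41.5 - 5*6/2 = 41.5 - 15 = 26.5.
       U_Y = n1*n2 - U_X = 35 - 26.5 = 8.5.
Step 4: Ties are present, so use the tie-corrected normal approximation (with continuity correction) for the p-value.
Step 5: p-value = 0.166721; compare to alpha = 0.1. fail to reject H0.

U_X = 26.5, p = 0.166721, fail to reject H0 at alpha = 0.1.


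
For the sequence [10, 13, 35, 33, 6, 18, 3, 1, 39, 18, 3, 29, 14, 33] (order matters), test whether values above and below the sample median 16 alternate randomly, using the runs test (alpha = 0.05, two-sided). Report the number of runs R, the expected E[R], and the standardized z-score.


Step 1: Compute median = 16; label A = above, B = below.
Labels in order: BBAABABBAABABA  (n_A = 7, n_B = 7)
Step 2: Count runs R = 10.
Step 3: Under H0 (random ordering), E[R] = 2*n_A*n_B/(n_A+n_B) + 1 = 2*7*7/14 + 1 = 8.0000.
        Var[R] = 2*n_A*n_B*(2*n_A*n_B - n_A - n_B) / ((n_A+n_B)^2 * (n_A+n_B-1)) = 8232/2548 = 3.2308.
        SD[R] = 1.7974.
Step 4: Continuity-corrected z = (R - 0.5 - E[R]) / SD[R] = (10 - 0.5 - 8.0000) / 1.7974 = 0.8345.
Step 5: Two-sided p-value via normal approximation = 2*(1 - Phi(|z|)) = 0.403986.
Step 6: alpha = 0.05. fail to reject H0.

R = 10, z = 0.8345, p = 0.403986, fail to reject H0.


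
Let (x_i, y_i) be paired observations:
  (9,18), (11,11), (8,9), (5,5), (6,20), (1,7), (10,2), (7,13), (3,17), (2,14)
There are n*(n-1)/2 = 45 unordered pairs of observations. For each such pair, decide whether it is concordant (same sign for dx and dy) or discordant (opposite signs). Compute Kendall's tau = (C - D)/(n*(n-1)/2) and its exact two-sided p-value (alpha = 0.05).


Step 1: Enumerate the 45 unordered pairs (i,j) with i<j and classify each by sign(x_j-x_i) * sign(y_j-y_i).
  (1,2):dx=+2,dy=-7->D; (1,3):dx=-1,dy=-9->C; (1,4):dx=-4,dy=-13->C; (1,5):dx=-3,dy=+2->D
  (1,6):dx=-8,dy=-11->C; (1,7):dx=+1,dy=-16->D; (1,8):dx=-2,dy=-5->C; (1,9):dx=-6,dy=-1->C
  (1,10):dx=-7,dy=-4->C; (2,3):dx=-3,dy=-2->C; (2,4):dx=-6,dy=-6->C; (2,5):dx=-5,dy=+9->D
  (2,6):dx=-10,dy=-4->C; (2,7):dx=-1,dy=-9->C; (2,8):dx=-4,dy=+2->D; (2,9):dx=-8,dy=+6->D
  (2,10):dx=-9,dy=+3->D; (3,4):dx=-3,dy=-4->C; (3,5):dx=-2,dy=+11->D; (3,6):dx=-7,dy=-2->C
  (3,7):dx=+2,dy=-7->D; (3,8):dx=-1,dy=+4->D; (3,9):dx=-5,dy=+8->D; (3,10):dx=-6,dy=+5->D
  (4,5):dx=+1,dy=+15->C; (4,6):dx=-4,dy=+2->D; (4,7):dx=+5,dy=-3->D; (4,8):dx=+2,dy=+8->C
  (4,9):dx=-2,dy=+12->D; (4,10):dx=-3,dy=+9->D; (5,6):dx=-5,dy=-13->C; (5,7):dx=+4,dy=-18->D
  (5,8):dx=+1,dy=-7->D; (5,9):dx=-3,dy=-3->C; (5,10):dx=-4,dy=-6->C; (6,7):dx=+9,dy=-5->D
  (6,8):dx=+6,dy=+6->C; (6,9):dx=+2,dy=+10->C; (6,10):dx=+1,dy=+7->C; (7,8):dx=-3,dy=+11->D
  (7,9):dx=-7,dy=+15->D; (7,10):dx=-8,dy=+12->D; (8,9):dx=-4,dy=+4->D; (8,10):dx=-5,dy=+1->D
  (9,10):dx=-1,dy=-3->C
Step 2: C = 21, D = 24, total pairs = 45.
Step 3: tau = (C - D)/(n(n-1)/2) = (21 - 24)/45 = -0.066667.
Step 4: Exact two-sided p-value (enumerate n! = 3628800 permutations of y under H0): p = 0.861801.
Step 5: alpha = 0.05. fail to reject H0.

tau_b = -0.0667 (C=21, D=24), p = 0.861801, fail to reject H0.


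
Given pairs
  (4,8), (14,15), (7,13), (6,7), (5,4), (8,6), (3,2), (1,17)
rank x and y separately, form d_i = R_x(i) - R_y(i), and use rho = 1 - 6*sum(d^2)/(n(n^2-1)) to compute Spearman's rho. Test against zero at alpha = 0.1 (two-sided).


Step 1: Rank x and y separately (midranks; no ties here).
rank(x): 4->3, 14->8, 7->6, 6->5, 5->4, 8->7, 3->2, 1->1
rank(y): 8->5, 15->7, 13->6, 7->4, 4->2, 6->3, 2->1, 17->8
Step 2: d_i = R_x(i) - R_y(i); compute d_i^2.
  (3-5)^2=4, (8-7)^2=1, (6-6)^2=0, (5-4)^2=1, (4-2)^2=4, (7-3)^2=16, (2-1)^2=1, (1-8)^2=49
sum(d^2) = 76.
Step 3: rho = 1 - 6*76 / (8*(8^2 - 1)) = 1 - 456/504 = 0.095238.
Step 4: Under H0, t = rho * sqrt((n-2)/(1-rho^2)) = 0.2343 ~ t(6).
Step 5: Two-sided p-value from the t-distribution with 6 df = 0.822505.
Step 6: alpha = 0.1. fail to reject H0.

rho = 0.0952, p = 0.822505, fail to reject H0 at alpha = 0.1.


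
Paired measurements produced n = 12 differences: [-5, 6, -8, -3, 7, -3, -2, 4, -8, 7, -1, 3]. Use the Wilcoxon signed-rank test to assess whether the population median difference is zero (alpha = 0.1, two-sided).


Step 1: Drop any zero differences (none here) and take |d_i|.
|d| = [5, 6, 8, 3, 7, 3, 2, 4, 8, 7, 1, 3]
Step 2: Midrank |d_i| (ties get averaged ranks).
ranks: |5|->7, |6|->8, |8|->11.5, |3|->4, |7|->9.5, |3|->4, |2|->2, |4|->6, |8|->11.5, |7|->9.5, |1|->1, |3|->4
Step 3: Attach original signs; sum ranks with positive sign and with negative sign.
W+ = 8 + 9.5 + 6 + 9.5 + 4 = 37
W- = 7 + 11.5 + 4 + 4 + 2 + 11.5 + 1 = 41
(Check: W+ + W- = 78 should equal n(n+1)/2 = 78.)
Step 4: Test statistic W = min(W+, W-) = 37.
Step 5: Ties in |d|, so use the tie-corrected normal approximation.
        E[W] = n(n+1)/4 = 12*13/4 = 39.
        Tie groups: |d|=3 (t=3), |d|=7 (t=2), |d|=8 (t=2); sum(t^3 - t) = 36.
        Var[W] = n(n+1)(2n+1)/24 - sum(t^3-t)/48 = 3900/24 - 36/48 = 161.75.
        z = (W - E[W]) / sqrt(Var[W]) = (37 - 39) / 12.7181 = -0.1573.
        Two-sided p = 2*Phi(z) = 0.875043.
Step 6: alpha = 0.1. fail to reject H0.

W+ = 37, W- = 41, W = min = 37, p = 0.875043, fail to reject H0.


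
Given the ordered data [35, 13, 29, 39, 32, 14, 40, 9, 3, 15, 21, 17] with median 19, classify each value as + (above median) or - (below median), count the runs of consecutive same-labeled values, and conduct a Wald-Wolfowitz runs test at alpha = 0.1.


Step 1: Compute median = 19; label A = above, B = below.
Labels in order: ABAAABABBBAB  (n_A = 6, n_B = 6)
Step 2: Count runs R = 8.
Step 3: Under H0 (random ordering), E[R] = 2*n_A*n_B/(n_A+n_B) + 1 = 2*6*6/12 + 1 = 7.0000.
        Var[R] = 2*n_A*n_B*(2*n_A*n_B - n_A - n_B) / ((n_A+n_B)^2 * (n_A+n_B-1)) = 4320/1584 = 2.7273.
        SD[R] = 1.6514.
Step 4: Continuity-corrected z = (R - 0.5 - E[R]) / SD[R] = (8 - 0.5 - 7.0000) / 1.6514 = 0.3028.
Step 5: Two-sided p-value via normal approximation = 2*(1 - Phi(|z|)) = 0.762069.
Step 6: alpha = 0.1. fail to reject H0.

R = 8, z = 0.3028, p = 0.762069, fail to reject H0.


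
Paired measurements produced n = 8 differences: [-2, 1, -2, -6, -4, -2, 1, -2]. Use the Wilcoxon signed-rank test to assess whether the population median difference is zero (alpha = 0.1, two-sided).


Step 1: Drop any zero differences (none here) and take |d_i|.
|d| = [2, 1, 2, 6, 4, 2, 1, 2]
Step 2: Midrank |d_i| (ties get averaged ranks).
ranks: |2|->4.5, |1|->1.5, |2|->4.5, |6|->8, |4|->7, |2|->4.5, |1|->1.5, |2|->4.5
Step 3: Attach original signs; sum ranks with positive sign and with negative sign.
W+ = 1.5 + 1.5 = 3
W- = 4.5 + 4.5 + 8 + 7 + 4.5 + 4.5 = 33
(Check: W+ + W- = 36 should equal n(n+1)/2 = 36.)
Step 4: Test statistic W = min(W+, W-) = 3.
Step 5: Ties in |d|, so use the tie-corrected normal approximation.
        E[W] = n(n+1)/4 = 8*9/4 = 18.
        Tie groups: |d|=1 (t=2), |d|=2 (t=4); sum(t^3 - t) = 66.
        Var[W] = n(n+1)(2n+1)/24 - sum(t^3-t)/48 = 1224/24 - 66/48 = 49.625.
        z = (W - E[W]) / sqrt(Var[W]) = (3 - 18) / 7.0445 = -2.1293.
        Two-sided p = 2*Phi(z) = 0.033228.
Step 6: alpha = 0.1. reject H0.

W+ = 3, W- = 33, W = min = 3, p = 0.033228, reject H0.


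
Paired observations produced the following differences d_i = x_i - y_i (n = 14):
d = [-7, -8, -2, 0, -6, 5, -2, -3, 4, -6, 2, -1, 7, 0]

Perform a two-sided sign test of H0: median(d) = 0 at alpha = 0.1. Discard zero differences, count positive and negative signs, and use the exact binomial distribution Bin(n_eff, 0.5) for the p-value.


Step 1: Discard zero differences. Original n = 14; n_eff = number of nonzero differences = 12.
Nonzero differences (with sign): -7, -8, -2, -6, +5, -2, -3, +4, -6, +2, -1, +7
Step 2: Count signs: positive = 4, negative = 8.
Step 3: Under H0: P(positive) = 0.5, so the number of positives S ~ Bin(12, 0.5).
Step 4: Two-sided exact p-value = sum of Bin(12,0.5) probabilities at or below the observed probability = 0.387695.
Step 5: alpha = 0.1. fail to reject H0.

n_eff = 12, pos = 4, neg = 8, p = 0.387695, fail to reject H0.


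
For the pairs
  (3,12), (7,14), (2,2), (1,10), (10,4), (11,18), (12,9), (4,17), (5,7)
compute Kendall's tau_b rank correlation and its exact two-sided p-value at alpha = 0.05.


Step 1: Enumerate the 36 unordered pairs (i,j) with i<j and classify each by sign(x_j-x_i) * sign(y_j-y_i).
  (1,2):dx=+4,dy=+2->C; (1,3):dx=-1,dy=-10->C; (1,4):dx=-2,dy=-2->C; (1,5):dx=+7,dy=-8->D
  (1,6):dx=+8,dy=+6->C; (1,7):dx=+9,dy=-3->D; (1,8):dx=+1,dy=+5->C; (1,9):dx=+2,dy=-5->D
  (2,3):dx=-5,dy=-12->C; (2,4):dx=-6,dy=-4->C; (2,5):dx=+3,dy=-10->D; (2,6):dx=+4,dy=+4->C
  (2,7):dx=+5,dy=-5->D; (2,8):dx=-3,dy=+3->D; (2,9):dx=-2,dy=-7->C; (3,4):dx=-1,dy=+8->D
  (3,5):dx=+8,dy=+2->C; (3,6):dx=+9,dy=+16->C; (3,7):dx=+10,dy=+7->C; (3,8):dx=+2,dy=+15->C
  (3,9):dx=+3,dy=+5->C; (4,5):dx=+9,dy=-6->D; (4,6):dx=+10,dy=+8->C; (4,7):dx=+11,dy=-1->D
  (4,8):dx=+3,dy=+7->C; (4,9):dx=+4,dy=-3->D; (5,6):dx=+1,dy=+14->C; (5,7):dx=+2,dy=+5->C
  (5,8):dx=-6,dy=+13->D; (5,9):dx=-5,dy=+3->D; (6,7):dx=+1,dy=-9->D; (6,8):dx=-7,dy=-1->C
  (6,9):dx=-6,dy=-11->C; (7,8):dx=-8,dy=+8->D; (7,9):dx=-7,dy=-2->C; (8,9):dx=+1,dy=-10->D
Step 2: C = 21, D = 15, total pairs = 36.
Step 3: tau = (C - D)/(n(n-1)/2) = (21 - 15)/36 = 0.166667.
Step 4: Exact two-sided p-value (enumerate n! = 362880 permutations of y under H0): p = 0.612202.
Step 5: alpha = 0.05. fail to reject H0.

tau_b = 0.1667 (C=21, D=15), p = 0.612202, fail to reject H0.


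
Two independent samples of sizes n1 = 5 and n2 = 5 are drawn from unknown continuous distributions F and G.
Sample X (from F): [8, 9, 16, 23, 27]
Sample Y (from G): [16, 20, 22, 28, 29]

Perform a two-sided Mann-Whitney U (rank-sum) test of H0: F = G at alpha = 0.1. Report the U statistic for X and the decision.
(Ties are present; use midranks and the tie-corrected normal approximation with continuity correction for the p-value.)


Step 1: Combine and sort all 10 observations; assign midranks.
sorted (value, group): (8,X), (9,X), (16,X), (16,Y), (20,Y), (22,Y), (23,X), (27,X), (28,Y), (29,Y)
ranks: 8->1, 9->2, 16->3.5, 16->3.5, 20->5, 22->6, 23->7, 27->8, 28->9, 29->10
Step 2: Rank sum for X: R1 = 1 + 2 + 3.5 + 7 + 8 = 21.5.
Step 3: U_X = R1 - n1(n1+1)/2 = 21.5 - 5*6/2 = 21.5 - 15 = 6.5.
       U_Y = n1*n2 - U_X = 25 - 6.5 = 18.5.
Step 4: Ties are present, so use the tie-corrected normal approximation (with continuity correction) for the p-value.
Step 5: p-value = 0.249153; compare to alpha = 0.1. fail to reject H0.

U_X = 6.5, p = 0.249153, fail to reject H0 at alpha = 0.1.


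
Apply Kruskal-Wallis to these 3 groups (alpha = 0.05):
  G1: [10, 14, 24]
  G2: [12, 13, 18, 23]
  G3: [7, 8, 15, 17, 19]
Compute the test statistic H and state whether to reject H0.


Step 1: Combine all N = 12 observations and assign midranks.
sorted (value, group, rank): (7,G3,1), (8,G3,2), (10,G1,3), (12,G2,4), (13,G2,5), (14,G1,6), (15,G3,7), (17,G3,8), (18,G2,9), (19,G3,10), (23,G2,11), (24,G1,12)
Step 2: Sum ranks within each group.
R_1 = 21 (n_1 = 3)
R_2 = 29 (n_2 = 4)
R_3 = 28 (n_3 = 5)
Step 3: H = 12/(N(N+1)) * sum(R_i^2/n_i) - 3(N+1)
     = 12/(12*13) * (21^2/3 + 29^2/4 + 28^2/5) - 3*13
     = 0.076923 * 514.05 - 39
     = 0.542308.
Step 4: No ties, so H is used without correction.
Step 5: Under H0, H ~ chi^2(2); p-value = 0.762499.
Step 6: alpha = 0.05. fail to reject H0.

H = 0.5423, df = 2, p = 0.762499, fail to reject H0.


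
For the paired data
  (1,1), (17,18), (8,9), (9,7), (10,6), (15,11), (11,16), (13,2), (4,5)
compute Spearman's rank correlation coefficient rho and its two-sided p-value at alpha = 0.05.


Step 1: Rank x and y separately (midranks; no ties here).
rank(x): 1->1, 17->9, 8->3, 9->4, 10->5, 15->8, 11->6, 13->7, 4->2
rank(y): 1->1, 18->9, 9->6, 7->5, 6->4, 11->7, 16->8, 2->2, 5->3
Step 2: d_i = R_x(i) - R_y(i); compute d_i^2.
  (1-1)^2=0, (9-9)^2=0, (3-6)^2=9, (4-5)^2=1, (5-4)^2=1, (8-7)^2=1, (6-8)^2=4, (7-2)^2=25, (2-3)^2=1
sum(d^2) = 42.
Step 3: rho = 1 - 6*42 / (9*(9^2 - 1)) = 1 - 252/720 = 0.650000.
Step 4: Under H0, t = rho * sqrt((n-2)/(1-rho^2)) = 2.2630 ~ t(7).
Step 5: Two-sided p-value from the t-distribution with 7 df = 0.058073.
Step 6: alpha = 0.05. fail to reject H0.

rho = 0.6500, p = 0.058073, fail to reject H0 at alpha = 0.05.


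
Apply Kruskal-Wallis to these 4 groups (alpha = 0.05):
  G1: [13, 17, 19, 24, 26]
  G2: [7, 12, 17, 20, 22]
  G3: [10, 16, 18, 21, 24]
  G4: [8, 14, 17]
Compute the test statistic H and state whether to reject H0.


Step 1: Combine all N = 18 observations and assign midranks.
sorted (value, group, rank): (7,G2,1), (8,G4,2), (10,G3,3), (12,G2,4), (13,G1,5), (14,G4,6), (16,G3,7), (17,G1,9), (17,G2,9), (17,G4,9), (18,G3,11), (19,G1,12), (20,G2,13), (21,G3,14), (22,G2,15), (24,G1,16.5), (24,G3,16.5), (26,G1,18)
Step 2: Sum ranks within each group.
R_1 = 60.5 (n_1 = 5)
R_2 = 42 (n_2 = 5)
R_3 = 51.5 (n_3 = 5)
R_4 = 17 (n_4 = 3)
Step 3: H = 12/(N(N+1)) * sum(R_i^2/n_i) - 3(N+1)
     = 12/(18*19) * (60.5^2/5 + 42^2/5 + 51.5^2/5 + 17^2/3) - 3*19
     = 0.035088 * 1711.63 - 57
     = 3.057310.
Step 4: Ties present; correction factor C = 1 - 30/(18^3 - 18) = 0.994840. Corrected H = 3.057310 / 0.994840 = 3.073167.
Step 5: Under H0, H ~ chi^2(3); p-value = 0.380481.
Step 6: alpha = 0.05. fail to reject H0.

H = 3.0732, df = 3, p = 0.380481, fail to reject H0.


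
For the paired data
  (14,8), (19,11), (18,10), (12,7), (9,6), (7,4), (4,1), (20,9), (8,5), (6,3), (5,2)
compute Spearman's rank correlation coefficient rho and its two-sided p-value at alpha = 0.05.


Step 1: Rank x and y separately (midranks; no ties here).
rank(x): 14->8, 19->10, 18->9, 12->7, 9->6, 7->4, 4->1, 20->11, 8->5, 6->3, 5->2
rank(y): 8->8, 11->11, 10->10, 7->7, 6->6, 4->4, 1->1, 9->9, 5->5, 3->3, 2->2
Step 2: d_i = R_x(i) - R_y(i); compute d_i^2.
  (8-8)^2=0, (10-11)^2=1, (9-10)^2=1, (7-7)^2=0, (6-6)^2=0, (4-4)^2=0, (1-1)^2=0, (11-9)^2=4, (5-5)^2=0, (3-3)^2=0, (2-2)^2=0
sum(d^2) = 6.
Step 3: rho = 1 - 6*6 / (11*(11^2 - 1)) = 1 - 36/1320 = 0.972727.
Step 4: Under H0, t = rho * sqrt((n-2)/(1-rho^2)) = 12.5810 ~ t(9).
Step 5: Two-sided p-value from the t-distribution with 9 df = 0.000001.
Step 6: alpha = 0.05. reject H0.

rho = 0.9727, p = 0.000001, reject H0 at alpha = 0.05.


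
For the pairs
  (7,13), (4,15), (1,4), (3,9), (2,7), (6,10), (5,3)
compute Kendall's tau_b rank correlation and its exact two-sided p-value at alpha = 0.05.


Step 1: Enumerate the 21 unordered pairs (i,j) with i<j and classify each by sign(x_j-x_i) * sign(y_j-y_i).
  (1,2):dx=-3,dy=+2->D; (1,3):dx=-6,dy=-9->C; (1,4):dx=-4,dy=-4->C; (1,5):dx=-5,dy=-6->C
  (1,6):dx=-1,dy=-3->C; (1,7):dx=-2,dy=-10->C; (2,3):dx=-3,dy=-11->C; (2,4):dx=-1,dy=-6->C
  (2,5):dx=-2,dy=-8->C; (2,6):dx=+2,dy=-5->D; (2,7):dx=+1,dy=-12->D; (3,4):dx=+2,dy=+5->C
  (3,5):dx=+1,dy=+3->C; (3,6):dx=+5,dy=+6->C; (3,7):dx=+4,dy=-1->D; (4,5):dx=-1,dy=-2->C
  (4,6):dx=+3,dy=+1->C; (4,7):dx=+2,dy=-6->D; (5,6):dx=+4,dy=+3->C; (5,7):dx=+3,dy=-4->D
  (6,7):dx=-1,dy=-7->C
Step 2: C = 15, D = 6, total pairs = 21.
Step 3: tau = (C - D)/(n(n-1)/2) = (15 - 6)/21 = 0.428571.
Step 4: Exact two-sided p-value (enumerate n! = 5040 permutations of y under H0): p = 0.238889.
Step 5: alpha = 0.05. fail to reject H0.

tau_b = 0.4286 (C=15, D=6), p = 0.238889, fail to reject H0.


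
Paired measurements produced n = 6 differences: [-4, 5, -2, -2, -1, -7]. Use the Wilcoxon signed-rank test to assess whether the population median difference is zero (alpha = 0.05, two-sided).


Step 1: Drop any zero differences (none here) and take |d_i|.
|d| = [4, 5, 2, 2, 1, 7]
Step 2: Midrank |d_i| (ties get averaged ranks).
ranks: |4|->4, |5|->5, |2|->2.5, |2|->2.5, |1|->1, |7|->6
Step 3: Attach original signs; sum ranks with positive sign and with negative sign.
W+ = 5 = 5
W- = 4 + 2.5 + 2.5 + 1 + 6 = 16
(Check: W+ + W- = 21 should equal n(n+1)/2 = 21.)
Step 4: Test statistic W = min(W+, W-) = 5.
Step 5: Ties in |d|, so use the tie-corrected normal approximation.
        E[W] = n(n+1)/4 = 6*7/4 = 10.5.
        Tie groups: |d|=2 (t=2); sum(t^3 - t) = 6.
        Var[W] = n(n+1)(2n+1)/24 - sum(t^3-t)/48 = 546/24 - 6/48 = 22.625.
        z = (W - E[W]) / sqrt(Var[W]) = (5 - 10.5) / 4.7566 = -1.1563.
        Two-sided p = 2*Phi(z) = 0.247561.
Step 6: alpha = 0.05. fail to reject H0.

W+ = 5, W- = 16, W = min = 5, p = 0.247561, fail to reject H0.


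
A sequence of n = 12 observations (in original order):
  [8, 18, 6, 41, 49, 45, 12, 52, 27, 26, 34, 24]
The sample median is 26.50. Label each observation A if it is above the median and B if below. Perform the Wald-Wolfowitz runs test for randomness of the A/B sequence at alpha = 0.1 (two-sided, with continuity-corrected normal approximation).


Step 1: Compute median = 26.50; label A = above, B = below.
Labels in order: BBBAAABAABAB  (n_A = 6, n_B = 6)
Step 2: Count runs R = 7.
Step 3: Under H0 (random ordering), E[R] = 2*n_A*n_B/(n_A+n_B) + 1 = 2*6*6/12 + 1 = 7.0000.
        Var[R] = 2*n_A*n_B*(2*n_A*n_B - n_A - n_B) / ((n_A+n_B)^2 * (n_A+n_B-1)) = 4320/1584 = 2.7273.
        SD[R] = 1.6514.
Step 4: R = E[R], so z = 0 with no continuity correction.
Step 5: Two-sided p-value via normal approximation = 2*(1 - Phi(|z|)) = 1.000000.
Step 6: alpha = 0.1. fail to reject H0.

R = 7, z = 0.0000, p = 1.000000, fail to reject H0.


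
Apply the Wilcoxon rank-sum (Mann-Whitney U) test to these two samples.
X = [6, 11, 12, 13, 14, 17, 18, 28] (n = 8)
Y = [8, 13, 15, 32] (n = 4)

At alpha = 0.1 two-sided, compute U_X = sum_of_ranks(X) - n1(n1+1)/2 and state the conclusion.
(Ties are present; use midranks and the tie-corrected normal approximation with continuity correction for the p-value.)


Step 1: Combine and sort all 12 observations; assign midranks.
sorted (value, group): (6,X), (8,Y), (11,X), (12,X), (13,X), (13,Y), (14,X), (15,Y), (17,X), (18,X), (28,X), (32,Y)
ranks: 6->1, 8->2, 11->3, 12->4, 13->5.5, 13->5.5, 14->7, 15->8, 17->9, 18->10, 28->11, 32->12
Step 2: Rank sum for X: R1 = 1 + 3 + 4 + 5.5 + 7 + 9 + 10 + 11 = 50.5.
Step 3: U_X = R1 - n1(n1+1)/2 = 50.5 - 8*9/2 = 50.5 - 36 = 14.5.
       U_Y = n1*n2 - U_X = 32 - 14.5 = 17.5.
Step 4: Ties are present, so use the tie-corrected normal approximation (with continuity correction) for the p-value.
Step 5: p-value = 0.864901; compare to alpha = 0.1. fail to reject H0.

U_X = 14.5, p = 0.864901, fail to reject H0 at alpha = 0.1.


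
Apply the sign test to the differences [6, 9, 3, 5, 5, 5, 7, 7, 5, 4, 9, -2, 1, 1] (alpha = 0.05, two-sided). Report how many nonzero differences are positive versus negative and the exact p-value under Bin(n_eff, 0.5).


Step 1: Discard zero differences. Original n = 14; n_eff = number of nonzero differences = 14.
Nonzero differences (with sign): +6, +9, +3, +5, +5, +5, +7, +7, +5, +4, +9, -2, +1, +1
Step 2: Count signs: positive = 13, negative = 1.
Step 3: Under H0: P(positive) = 0.5, so the number of positives S ~ Bin(14, 0.5).
Step 4: Two-sided exact p-value = sum of Bin(14,0.5) probabilities at or below the observed probability = 0.001831.
Step 5: alpha = 0.05. reject H0.

n_eff = 14, pos = 13, neg = 1, p = 0.001831, reject H0.


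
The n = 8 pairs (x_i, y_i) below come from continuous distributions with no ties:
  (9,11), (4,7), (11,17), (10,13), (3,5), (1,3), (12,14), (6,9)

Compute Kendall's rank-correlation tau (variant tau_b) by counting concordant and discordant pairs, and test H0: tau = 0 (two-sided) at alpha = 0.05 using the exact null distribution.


Step 1: Enumerate the 28 unordered pairs (i,j) with i<j and classify each by sign(x_j-x_i) * sign(y_j-y_i).
  (1,2):dx=-5,dy=-4->C; (1,3):dx=+2,dy=+6->C; (1,4):dx=+1,dy=+2->C; (1,5):dx=-6,dy=-6->C
  (1,6):dx=-8,dy=-8->C; (1,7):dx=+3,dy=+3->C; (1,8):dx=-3,dy=-2->C; (2,3):dx=+7,dy=+10->C
  (2,4):dx=+6,dy=+6->C; (2,5):dx=-1,dy=-2->C; (2,6):dx=-3,dy=-4->C; (2,7):dx=+8,dy=+7->C
  (2,8):dx=+2,dy=+2->C; (3,4):dx=-1,dy=-4->C; (3,5):dx=-8,dy=-12->C; (3,6):dx=-10,dy=-14->C
  (3,7):dx=+1,dy=-3->D; (3,8):dx=-5,dy=-8->C; (4,5):dx=-7,dy=-8->C; (4,6):dx=-9,dy=-10->C
  (4,7):dx=+2,dy=+1->C; (4,8):dx=-4,dy=-4->C; (5,6):dx=-2,dy=-2->C; (5,7):dx=+9,dy=+9->C
  (5,8):dx=+3,dy=+4->C; (6,7):dx=+11,dy=+11->C; (6,8):dx=+5,dy=+6->C; (7,8):dx=-6,dy=-5->C
Step 2: C = 27, D = 1, total pairs = 28.
Step 3: tau = (C - D)/(n(n-1)/2) = (27 - 1)/28 = 0.928571.
Step 4: Exact two-sided p-value (enumerate n! = 40320 permutations of y under H0): p = 0.000397.
Step 5: alpha = 0.05. reject H0.

tau_b = 0.9286 (C=27, D=1), p = 0.000397, reject H0.


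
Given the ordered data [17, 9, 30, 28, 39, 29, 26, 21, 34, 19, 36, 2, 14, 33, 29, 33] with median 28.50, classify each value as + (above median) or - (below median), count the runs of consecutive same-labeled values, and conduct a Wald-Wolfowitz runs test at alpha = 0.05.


Step 1: Compute median = 28.50; label A = above, B = below.
Labels in order: BBABAABBABABBAAA  (n_A = 8, n_B = 8)
Step 2: Count runs R = 10.
Step 3: Under H0 (random ordering), E[R] = 2*n_A*n_B/(n_A+n_B) + 1 = 2*8*8/16 + 1 = 9.0000.
        Var[R] = 2*n_A*n_B*(2*n_A*n_B - n_A - n_B) / ((n_A+n_B)^2 * (n_A+n_B-1)) = 14336/3840 = 3.7333.
        SD[R] = 1.9322.
Step 4: Continuity-corrected z = (R - 0.5 - E[R]) / SD[R] = (10 - 0.5 - 9.0000) / 1.9322 = 0.2588.
Step 5: Two-sided p-value via normal approximation = 2*(1 - Phi(|z|)) = 0.795809.
Step 6: alpha = 0.05. fail to reject H0.

R = 10, z = 0.2588, p = 0.795809, fail to reject H0.


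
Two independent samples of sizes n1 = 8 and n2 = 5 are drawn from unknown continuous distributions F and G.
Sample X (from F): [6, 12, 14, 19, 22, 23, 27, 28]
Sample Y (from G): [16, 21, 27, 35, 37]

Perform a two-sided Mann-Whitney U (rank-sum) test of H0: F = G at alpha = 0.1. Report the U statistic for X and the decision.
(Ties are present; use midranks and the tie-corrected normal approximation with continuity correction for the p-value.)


Step 1: Combine and sort all 13 observations; assign midranks.
sorted (value, group): (6,X), (12,X), (14,X), (16,Y), (19,X), (21,Y), (22,X), (23,X), (27,X), (27,Y), (28,X), (35,Y), (37,Y)
ranks: 6->1, 12->2, 14->3, 16->4, 19->5, 21->6, 22->7, 23->8, 27->9.5, 27->9.5, 28->11, 35->12, 37->13
Step 2: Rank sum for X: R1 = 1 + 2 + 3 + 5 + 7 + 8 + 9.5 + 11 = 46.5.
Step 3: U_X = R1 - n1(n1+1)/2 = 46.5 - 8*9/2 = 46.5 - 36 = 10.5.
       U_Y = n1*n2 - U_X = 40 - 10.5 = 29.5.
Step 4: Ties are present, so use the tie-corrected normal approximation (with continuity correction) for the p-value.
Step 5: p-value = 0.187076; compare to alpha = 0.1. fail to reject H0.

U_X = 10.5, p = 0.187076, fail to reject H0 at alpha = 0.1.


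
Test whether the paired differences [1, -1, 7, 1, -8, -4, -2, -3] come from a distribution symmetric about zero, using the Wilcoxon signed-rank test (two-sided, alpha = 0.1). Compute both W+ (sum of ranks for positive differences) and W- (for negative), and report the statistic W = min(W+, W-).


Step 1: Drop any zero differences (none here) and take |d_i|.
|d| = [1, 1, 7, 1, 8, 4, 2, 3]
Step 2: Midrank |d_i| (ties get averaged ranks).
ranks: |1|->2, |1|->2, |7|->7, |1|->2, |8|->8, |4|->6, |2|->4, |3|->5
Step 3: Attach original signs; sum ranks with positive sign and with negative sign.
W+ = 2 + 7 + 2 = 11
W- = 2 + 8 + 6 + 4 + 5 = 25
(Check: W+ + W- = 36 should equal n(n+1)/2 = 36.)
Step 4: Test statistic W = min(W+, W-) = 11.
Step 5: Ties in |d|, so use the tie-corrected normal approximation.
        E[W] = n(n+1)/4 = 8*9/4 = 18.
        Tie groups: |d|=1 (t=3); sum(t^3 - t) = 24.
        Var[W] = n(n+1)(2n+1)/24 - sum(t^3-t)/48 = 1224/24 - 24/48 = 50.5.
        z = (W - E[W]) / sqrt(Var[W]) = (11 - 18) / 7.1063 = -0.9850.
        Two-sided p = 2*Phi(z) = 0.324606.
Step 6: alpha = 0.1. fail to reject H0.

W+ = 11, W- = 25, W = min = 11, p = 0.324606, fail to reject H0.


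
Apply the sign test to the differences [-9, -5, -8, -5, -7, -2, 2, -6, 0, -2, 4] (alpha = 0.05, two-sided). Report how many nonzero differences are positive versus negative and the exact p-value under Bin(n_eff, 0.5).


Step 1: Discard zero differences. Original n = 11; n_eff = number of nonzero differences = 10.
Nonzero differences (with sign): -9, -5, -8, -5, -7, -2, +2, -6, -2, +4
Step 2: Count signs: positive = 2, negative = 8.
Step 3: Under H0: P(positive) = 0.5, so the number of positives S ~ Bin(10, 0.5).
Step 4: Two-sided exact p-value = sum of Bin(10,0.5) probabilities at or below the observed probability = 0.109375.
Step 5: alpha = 0.05. fail to reject H0.

n_eff = 10, pos = 2, neg = 8, p = 0.109375, fail to reject H0.


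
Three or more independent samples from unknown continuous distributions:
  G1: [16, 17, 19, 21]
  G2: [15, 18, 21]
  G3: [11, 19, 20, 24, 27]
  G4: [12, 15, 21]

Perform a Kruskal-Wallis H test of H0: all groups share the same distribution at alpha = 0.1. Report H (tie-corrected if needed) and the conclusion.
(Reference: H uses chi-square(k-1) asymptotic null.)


Step 1: Combine all N = 15 observations and assign midranks.
sorted (value, group, rank): (11,G3,1), (12,G4,2), (15,G2,3.5), (15,G4,3.5), (16,G1,5), (17,G1,6), (18,G2,7), (19,G1,8.5), (19,G3,8.5), (20,G3,10), (21,G1,12), (21,G2,12), (21,G4,12), (24,G3,14), (27,G3,15)
Step 2: Sum ranks within each group.
R_1 = 31.5 (n_1 = 4)
R_2 = 22.5 (n_2 = 3)
R_3 = 48.5 (n_3 = 5)
R_4 = 17.5 (n_4 = 3)
Step 3: H = 12/(N(N+1)) * sum(R_i^2/n_i) - 3(N+1)
     = 12/(15*16) * (31.5^2/4 + 22.5^2/3 + 48.5^2/5 + 17.5^2/3) - 3*16
     = 0.050000 * 989.346 - 48
     = 1.467292.
Step 4: Ties present; correction factor C = 1 - 36/(15^3 - 15) = 0.989286. Corrected H = 1.467292 / 0.989286 = 1.483183.
Step 5: Under H0, H ~ chi^2(3); p-value = 0.686157.
Step 6: alpha = 0.1. fail to reject H0.

H = 1.4832, df = 3, p = 0.686157, fail to reject H0.


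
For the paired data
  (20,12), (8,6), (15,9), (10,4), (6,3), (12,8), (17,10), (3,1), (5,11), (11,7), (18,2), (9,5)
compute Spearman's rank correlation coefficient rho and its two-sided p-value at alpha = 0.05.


Step 1: Rank x and y separately (midranks; no ties here).
rank(x): 20->12, 8->4, 15->9, 10->6, 6->3, 12->8, 17->10, 3->1, 5->2, 11->7, 18->11, 9->5
rank(y): 12->12, 6->6, 9->9, 4->4, 3->3, 8->8, 10->10, 1->1, 11->11, 7->7, 2->2, 5->5
Step 2: d_i = R_x(i) - R_y(i); compute d_i^2.
  (12-12)^2=0, (4-6)^2=4, (9-9)^2=0, (6-4)^2=4, (3-3)^2=0, (8-8)^2=0, (10-10)^2=0, (1-1)^2=0, (2-11)^2=81, (7-7)^2=0, (11-2)^2=81, (5-5)^2=0
sum(d^2) = 170.
Step 3: rho = 1 - 6*170 / (12*(12^2 - 1)) = 1 - 1020/1716 = 0.405594.
Step 4: Under H0, t = rho * sqrt((n-2)/(1-rho^2)) = 1.4032 ~ t(10).
Step 5: Two-sided p-value from the t-distribution with 10 df = 0.190836.
Step 6: alpha = 0.05. fail to reject H0.

rho = 0.4056, p = 0.190836, fail to reject H0 at alpha = 0.05.


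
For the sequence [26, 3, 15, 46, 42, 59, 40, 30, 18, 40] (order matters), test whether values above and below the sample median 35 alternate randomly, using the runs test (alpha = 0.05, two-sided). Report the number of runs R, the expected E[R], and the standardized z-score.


Step 1: Compute median = 35; label A = above, B = below.
Labels in order: BBBAAAABBA  (n_A = 5, n_B = 5)
Step 2: Count runs R = 4.
Step 3: Under H0 (random ordering), E[R] = 2*n_A*n_B/(n_A+n_B) + 1 = 2*5*5/10 + 1 = 6.0000.
        Var[R] = 2*n_A*n_B*(2*n_A*n_B - n_A - n_B) / ((n_A+n_B)^2 * (n_A+n_B-1)) = 2000/900 = 2.2222.
        SD[R] = 1.4907.
Step 4: Continuity-corrected z = (R + 0.5 - E[R]) / SD[R] = (4 + 0.5 - 6.0000) / 1.4907 = -1.0062.
Step 5: Two-sided p-value via normal approximation = 2*(1 - Phi(|z|)) = 0.314305.
Step 6: alpha = 0.05. fail to reject H0.

R = 4, z = -1.0062, p = 0.314305, fail to reject H0.


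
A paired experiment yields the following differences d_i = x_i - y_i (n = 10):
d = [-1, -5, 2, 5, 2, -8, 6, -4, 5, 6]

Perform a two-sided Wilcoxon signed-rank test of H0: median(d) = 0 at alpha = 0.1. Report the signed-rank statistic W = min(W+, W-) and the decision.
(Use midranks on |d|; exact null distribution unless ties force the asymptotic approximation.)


Step 1: Drop any zero differences (none here) and take |d_i|.
|d| = [1, 5, 2, 5, 2, 8, 6, 4, 5, 6]
Step 2: Midrank |d_i| (ties get averaged ranks).
ranks: |1|->1, |5|->6, |2|->2.5, |5|->6, |2|->2.5, |8|->10, |6|->8.5, |4|->4, |5|->6, |6|->8.5
Step 3: Attach original signs; sum ranks with positive sign and with negative sign.
W+ = 2.5 + 6 + 2.5 + 8.5 + 6 + 8.5 = 34
W- = 1 + 6 + 10 + 4 = 21
(Check: W+ + W- = 55 should equal n(n+1)/2 = 55.)
Step 4: Test statistic W = min(W+, W-) = 21.
Step 5: Ties in |d|, so use the tie-corrected normal approximation.
        E[W] = n(n+1)/4 = 10*11/4 = 27.5.
        Tie groups: |d|=2 (t=2), |d|=5 (t=3), |d|=6 (t=2); sum(t^3 - t) = 36.
        Var[W] = n(n+1)(2n+1)/24 - sum(t^3-t)/48 = 2310/24 - 36/48 = 95.5.
        z = (W - E[W]) / sqrt(Var[W]) = (21 - 27.5) / 9.7724 = -0.6651.
        Two-sided p = 2*Phi(z) = 0.505962.
Step 6: alpha = 0.1. fail to reject H0.

W+ = 34, W- = 21, W = min = 21, p = 0.505962, fail to reject H0.


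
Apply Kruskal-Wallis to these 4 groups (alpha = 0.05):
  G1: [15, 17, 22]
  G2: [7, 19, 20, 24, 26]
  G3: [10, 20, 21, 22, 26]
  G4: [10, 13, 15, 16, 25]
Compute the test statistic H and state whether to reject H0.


Step 1: Combine all N = 18 observations and assign midranks.
sorted (value, group, rank): (7,G2,1), (10,G3,2.5), (10,G4,2.5), (13,G4,4), (15,G1,5.5), (15,G4,5.5), (16,G4,7), (17,G1,8), (19,G2,9), (20,G2,10.5), (20,G3,10.5), (21,G3,12), (22,G1,13.5), (22,G3,13.5), (24,G2,15), (25,G4,16), (26,G2,17.5), (26,G3,17.5)
Step 2: Sum ranks within each group.
R_1 = 27 (n_1 = 3)
R_2 = 53 (n_2 = 5)
R_3 = 56 (n_3 = 5)
R_4 = 35 (n_4 = 5)
Step 3: H = 12/(N(N+1)) * sum(R_i^2/n_i) - 3(N+1)
     = 12/(18*19) * (27^2/3 + 53^2/5 + 56^2/5 + 35^2/5) - 3*19
     = 0.035088 * 1677 - 57
     = 1.842105.
Step 4: Ties present; correction factor C = 1 - 30/(18^3 - 18) = 0.994840. Corrected H = 1.842105 / 0.994840 = 1.851660.
Step 5: Under H0, H ~ chi^2(3); p-value = 0.603758.
Step 6: alpha = 0.05. fail to reject H0.

H = 1.8517, df = 3, p = 0.603758, fail to reject H0.


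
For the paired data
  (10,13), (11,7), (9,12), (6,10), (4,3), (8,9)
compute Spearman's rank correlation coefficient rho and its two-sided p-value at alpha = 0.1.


Step 1: Rank x and y separately (midranks; no ties here).
rank(x): 10->5, 11->6, 9->4, 6->2, 4->1, 8->3
rank(y): 13->6, 7->2, 12->5, 10->4, 3->1, 9->3
Step 2: d_i = R_x(i) - R_y(i); compute d_i^2.
  (5-6)^2=1, (6-2)^2=16, (4-5)^2=1, (2-4)^2=4, (1-1)^2=0, (3-3)^2=0
sum(d^2) = 22.
Step 3: rho = 1 - 6*22 / (6*(6^2 - 1)) = 1 - 132/210 = 0.371429.
Step 4: Under H0, t = rho * sqrt((n-2)/(1-rho^2)) = 0.8001 ~ t(4).
Step 5: Two-sided p-value from the t-distribution with 4 df = 0.468478.
Step 6: alpha = 0.1. fail to reject H0.

rho = 0.3714, p = 0.468478, fail to reject H0 at alpha = 0.1.


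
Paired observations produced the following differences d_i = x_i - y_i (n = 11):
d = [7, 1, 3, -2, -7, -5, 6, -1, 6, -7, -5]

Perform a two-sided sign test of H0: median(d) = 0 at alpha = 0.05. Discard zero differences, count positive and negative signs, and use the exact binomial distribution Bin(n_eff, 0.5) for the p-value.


Step 1: Discard zero differences. Original n = 11; n_eff = number of nonzero differences = 11.
Nonzero differences (with sign): +7, +1, +3, -2, -7, -5, +6, -1, +6, -7, -5
Step 2: Count signs: positive = 5, negative = 6.
Step 3: Under H0: P(positive) = 0.5, so the number of positives S ~ Bin(11, 0.5).
Step 4: Two-sided exact p-value = sum of Bin(11,0.5) probabilities at or below the observed probability = 1.000000.
Step 5: alpha = 0.05. fail to reject H0.

n_eff = 11, pos = 5, neg = 6, p = 1.000000, fail to reject H0.


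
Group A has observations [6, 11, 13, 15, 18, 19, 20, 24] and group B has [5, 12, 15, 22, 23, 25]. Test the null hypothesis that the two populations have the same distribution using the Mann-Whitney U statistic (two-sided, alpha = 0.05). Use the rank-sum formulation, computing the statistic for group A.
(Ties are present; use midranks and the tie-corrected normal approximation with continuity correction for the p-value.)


Step 1: Combine and sort all 14 observations; assign midranks.
sorted (value, group): (5,Y), (6,X), (11,X), (12,Y), (13,X), (15,X), (15,Y), (18,X), (19,X), (20,X), (22,Y), (23,Y), (24,X), (25,Y)
ranks: 5->1, 6->2, 11->3, 12->4, 13->5, 15->6.5, 15->6.5, 18->8, 19->9, 20->10, 22->11, 23->12, 24->13, 25->14
Step 2: Rank sum for X: R1 = 2 + 3 + 5 + 6.5 + 8 + 9 + 10 + 13 = 56.5.
Step 3: U_X = R1 - n1(n1+1)/2 = 56.5 - 8*9/2 = 56.5 - 36 = 20.5.
       U_Y = n1*n2 - U_X = 48 - 20.5 = 27.5.
Step 4: Ties are present, so use the tie-corrected normal approximation (with continuity correction) for the p-value.
Step 5: p-value = 0.698220; compare to alpha = 0.05. fail to reject H0.

U_X = 20.5, p = 0.698220, fail to reject H0 at alpha = 0.05.
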